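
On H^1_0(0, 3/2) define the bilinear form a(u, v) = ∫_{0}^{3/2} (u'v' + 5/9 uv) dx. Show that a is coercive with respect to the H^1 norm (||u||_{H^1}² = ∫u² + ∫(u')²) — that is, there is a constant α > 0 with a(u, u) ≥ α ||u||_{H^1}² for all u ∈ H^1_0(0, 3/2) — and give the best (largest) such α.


α = (5 + 4*π^2)/(9 + 4*π^2)

Coercivity of a(·,·) on H^1_0(0, 3/2) means a(u, u) ≥ α ||u||_{H^1}² for every u ∈ H^1_0.
The interval has length L = 3/2, and Poincaré/coercivity depend only on L. Here a(u, u) = ∫(u')² + (5/9)·∫u².
Here 0 < c = 5/9 < 1. The condition a(u,u) ≥ α||u||_{H^1}² reads (1−α)∫(u')² ≥ (α−c)∫u². Any admissible α is ≤ 1 (rapidly oscillating u have ∫u²/∫(u')² → 0), and α = 1 would force 0 ≥ (1−c)∫u², impossible since c < 1; so 1−α > 0. By the sharp Poincaré inequality on H^1_0 of an interval of length L, ∫(u')² ≥ (π/L)²∫u² with equality for the first sine mode sin(π(x−x₀)/L) (x₀ the left endpoint), so the inequality holds for all u iff (1−α)(π/L)² ≥ α − c, i.e. α ≤ ((π/L)² + c)/((π/L)² + 1) = (1 + c(L/π)²)/(1 + (L/π)²). With (π/L)² = 4*π^2/9 and c = 5/9, the largest admissible constant is α = ((π/L)² + c)/((π/L)² + 1).
Simplifying, α = (5 + 4*π^2)/(9 + 4*π^2).


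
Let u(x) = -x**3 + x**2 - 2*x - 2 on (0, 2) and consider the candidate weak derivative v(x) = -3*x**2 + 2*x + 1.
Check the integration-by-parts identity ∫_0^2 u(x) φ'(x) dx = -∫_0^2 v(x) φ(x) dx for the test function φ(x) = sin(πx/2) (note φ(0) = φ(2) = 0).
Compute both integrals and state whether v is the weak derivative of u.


LHS = -96/π^3 + 24/π, RHS = -96/π^3 + 12/π. No, v is not the weak derivative of u.

u(x) = -x**3 + x**2 - 2*x - 2, classical derivative u'(x) = -3*x**2 + 2*x - 2.
φ(x) = sin(πx/2), so φ'(x) = π*cos(π*x/2)/2.
Note φ(0) = φ(2) = 0, so the boundary term u·φ vanishes.
LHS = ∫_0^2 u(x) φ'(x) dx = ∫_0^2 (-π*x^3*cos(π*x/2)/2 + π*x^2*cos(π*x/2)/2 - π*x*cos(π*x/2) - π*cos(π*x/2)) dx. Term by term:
  ∫_0^2 -π*cos(π*x/2) dx = 0;  ∫_0^2 π*x^2*cos(π*x/2)/2 dx = -8/π;  ∫_0^2 -π*x*cos(π*x/2) dx = 8/π;
  ∫_0^2 -π*x^3*cos(π*x/2)/2 dx = -96/π^3 + 24/π.
Sum: 0 − 8/π + 8/π + -96/π^3 + 24/π = -96/π^3 + 24/π.
So LHS = -96/π^3 + 24/π.
∫_0^2 v(x) φ(x) dx = ∫_0^2 (-3*x^2*sin(π*x/2) + 2*x*sin(π*x/2) + sin(π*x/2)) dx. Term by term:
  ∫_0^2 -3*x^2*sin(π*x/2) dx = -24/π + 96/π^3;  ∫_0^2 2*x*sin(π*x/2) dx = 8/π;  ∫_0^2 sin(π*x/2) dx = 4/π.
Sum: -24/π + 96/π^3 + 8/π + 4/π = -12/π + 96/π^3.
So RHS = -∫_0^2 v(x) φ(x) dx = -96/π^3 + 12/π.
LHS − RHS = 12/π ≠ 0, so the identity fails.
(For a valid weak derivative the identity must hold for EVERY test function, in particular this one. The failure shows v is NOT the weak derivative of u.)
Correct weak derivative would be u'(x) = -3*x**2 + 2*x - 2.


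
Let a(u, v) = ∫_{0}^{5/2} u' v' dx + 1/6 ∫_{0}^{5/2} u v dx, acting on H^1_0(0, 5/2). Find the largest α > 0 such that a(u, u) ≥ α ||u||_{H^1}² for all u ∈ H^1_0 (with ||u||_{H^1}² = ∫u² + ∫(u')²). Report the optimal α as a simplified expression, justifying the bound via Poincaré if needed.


α = (25 + 24*π^2)/(6*(25 + 4*π^2))

Coercivity of a(·,·) on H^1_0(0, 5/2) means a(u, u) ≥ α ||u||_{H^1}² for every u ∈ H^1_0.
The interval has length L = 5/2, and Poincaré/coercivity depend only on L. Here a(u, u) = ∫(u')² + (1/6)·∫u².
Here 0 < c = 1/6 < 1. The condition a(u,u) ≥ α||u||_{H^1}² reads (1−α)∫(u')² ≥ (α−c)∫u². Any admissible α is ≤ 1 (rapidly oscillating u have ∫u²/∫(u')² → 0), and α = 1 would force 0 ≥ (1−c)∫u², impossible since c < 1; so 1−α > 0. By the sharp Poincaré inequality on H^1_0 of an interval of length L, ∫(u')² ≥ (π/L)²∫u² with equality for the first sine mode sin(π(x−x₀)/L) (x₀ the left endpoint), so the inequality holds for all u iff (1−α)(π/L)² ≥ α − c, i.e. α ≤ ((π/L)² + c)/((π/L)² + 1) = (1 + c(L/π)²)/(1 + (L/π)²). With (π/L)² = 4*π^2/25 and c = 1/6, the largest admissible constant is α = ((π/L)² + c)/((π/L)² + 1).
Simplifying, α = (25 + 24*π^2)/(6*(25 + 4*π^2)).


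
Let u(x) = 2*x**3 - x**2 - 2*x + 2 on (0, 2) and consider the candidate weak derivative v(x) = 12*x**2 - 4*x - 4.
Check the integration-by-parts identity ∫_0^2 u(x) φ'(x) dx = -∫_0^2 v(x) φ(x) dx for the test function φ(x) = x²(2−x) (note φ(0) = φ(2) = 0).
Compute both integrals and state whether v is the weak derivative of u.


LHS = -104/15, RHS = -208/15. No, v is not the weak derivative of u.

u(x) = 2*x**3 - x**2 - 2*x + 2, classical derivative u'(x) = 6*x**2 - 2*x - 2.
φ(x) = x²(2−x), so φ'(x) = x*(4 - 3*x).
Note φ(0) = φ(2) = 0, so the boundary term u·φ vanishes.
LHS = ∫_0^2 u(x) φ'(x) dx = ∫_0^2 (-6*x^5 + 11*x^4 + 2*x^3 - 14*x^2 + 8*x) dx. Term by term:
  ∫_0^2 -6*x^5 dx = -64;  ∫_0^2 11*x^4 dx = 352/5;  ∫_0^2 2*x^3 dx = 8;
  ∫_0^2 -14*x^2 dx = -112/3;  ∫_0^2 8*x dx = 16.
Sum: -64 + 352/5 + 8 − 112/3 + 16 = -104/15.
So LHS = -104/15.
∫_0^2 v(x) φ(x) dx = ∫_0^2 (-12*x^5 + 28*x^4 - 4*x^3 - 8*x^2) dx. Term by term:
  ∫_0^2 -12*x^5 dx = -128;  ∫_0^2 28*x^4 dx = 896/5;  ∫_0^2 -4*x^3 dx = -16;
  ∫_0^2 -8*x^2 dx = -64/3.
Sum: -128 + 896/5 − 16 − 64/3 = 208/15.
So RHS = -∫_0^2 v(x) φ(x) dx = -208/15.
LHS − RHS = 104/15 ≠ 0, so the identity fails.
(For a valid weak derivative the identity must hold for EVERY test function, in particular this one. The failure shows v is NOT the weak derivative of u.)
Correct weak derivative would be u'(x) = 6*x**2 - 2*x - 2.


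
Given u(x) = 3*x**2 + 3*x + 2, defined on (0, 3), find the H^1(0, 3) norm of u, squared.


||u||_{H^1}^2 = 15699/10

The H^1 norm (squared) on an interval (0, L) is
  ||u||_{H^1}^2 = ∫_0^L u(x)^2 dx + ∫_0^L u'(x)^2 dx.
Compute u'(x) = 6*x + 3.
Then u(x)^2 = 9*x**4 + 18*x**3 + 21*x**2 + 12*x + 4 and u'(x)^2 = 36*x**2 + 36*x + 9.
Integrate each monomial from 0 to 3 using ∫_0^3 c·x^n dx = c·3^(n+1)/(n+1):
  ∫_0^3 u(x)^2 dx = ∫_0^3 (9*x^4 + 18*x^3 + 21*x^2 + 12*x + 4) dx. Term by term:
    ∫_0^3 9*x^4 dx = 2187/5;  ∫_0^3 18*x^3 dx = 729/2;  ∫_0^3 21*x^2 dx = 189;
    ∫_0^3 12*x dx = 54;  ∫_0^3 4 dx = 12.
  Sum: 2187/5 + 729/2 + 189 + 54 + 12 = 10569/10.
  ∫_0^3 u'(x)^2 dx = ∫_0^3 (36*x^2 + 36*x + 9) dx. Term by term:
    ∫_0^3 36*x^2 dx = 324;  ∫_0^3 36*x dx = 162;  ∫_0^3 9 dx = 27.
  Sum: 324 + 162 + 27 = 513.
Adding: ||u||_{H^1}^2 = 10569/10 + 513 = 15699/10.


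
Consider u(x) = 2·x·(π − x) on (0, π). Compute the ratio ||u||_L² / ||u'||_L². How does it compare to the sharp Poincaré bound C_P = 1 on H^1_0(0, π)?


||u||_L² / ||u'||_L² = sqrt(10)*π/10 < C_P = 1.

u(x) = 2·x·(π − x), so u'(x) = -4*x + 2*π.
u(x) = 2·x·(π − x) vanishes at x = 0 and x = π, so u ∈ H^1_0(0, π). Differentiate via the product rule and integrate the resulting polynomials term by term.
  ∫_0^π u² dx = ∫_0^π (4*x^4 - 8*π*x^3 + 4*π^2*x^2) dx. Term by term:
    ∫_0^π 4*x^4 dx = 4*π^5/5;  ∫_0^π -8*π*x^3 dx = -2*π^5;  ∫_0^π 4*π^2*x^2 dx = 4*π^5/3.
  Sum: 4*π^5/5 − 2*π^5 + 4*π^5/3 = 2*π^5/15.
  ∫_0^π (u')² dx = ∫_0^π (16*x^2 - 16*π*x + 4*π^2) dx. Term by term:
    ∫_0^π 16*x^2 dx = 16*π^3/3;  ∫_0^π -16*π*x dx = -8*π^3;  ∫_0^π 4*π^2 dx = 4*π^3.
  Sum: 16*π^3/3 − 8*π^3 + 4*π^3 = 4*π^3/3.
∫_0^π u² dx = 2*π^5/15, so ||u||_L² = sqrt(30)*π^(5/2)/15.
∫_0^π (u')² dx = 4*π^3/3, so ||u'||_L² = 2*sqrt(3)*π^(3/2)/3.
Ratio ||u||_L² / ||u'||_L² = sqrt(10)*π/10.
Sharp Poincaré constant on H^1_0(0, π) is C_P = L/π = 1, achieved by sin(x).
A polynomial bump cannot attain the sharp Poincaré constant (only the first sine eigenfunction does), so the ratio is strictly less than C_P, consistent with ||u||_L² ≤ C_P ||u'||_L².


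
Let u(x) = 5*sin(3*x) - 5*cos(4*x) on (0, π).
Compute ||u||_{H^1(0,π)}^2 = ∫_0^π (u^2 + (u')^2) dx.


||u||_{H^1(0,π)}^2 = 5100/7 + 675*π/2

u'(x) = 20*sin(4*x) + 15*cos(3*x).
Expand u² and (u')² and integrate term by term on (0, π), using: for integers n ≥ 1, ∫_0^π sin²(nx) dx = ∫_0^π cos²(nx) dx = π/2; for n ≠ n', ∫_0^π sin(nx)sin(n'x) dx = ∫_0^π cos(nx)cos(n'x) dx = 0; and by product-to-sum, ∫_0^π sin(nx)cos(n'x) dx = ½∫_0^π [sin((n+n')x) + sin((n−n')x)] dx, which is 0 when n+n' is even and 2n/(n²−n'²) when n+n' is odd (it need not vanish on (0, π)).
  u² squared terms: (-5)²·∫cos(4x)² dx = 25·π/2 = 25*π/2;  (5)²·∫sin(3x)² dx = 25·π/2 = 25*π/2.
  u² cross terms: 2·(-5)·(5)·∫cos(4x)·sin(3x) dx = -50·(-6/7) = 300/7.
  So ∫_0^π u² dx = 25*π/2 + 25*π/2 + 300/7 = 300/7 + 25*π.
  (u')² squared terms: (15)²·∫cos(3x)² dx = 225·π/2 = 225*π/2;  (20)²·∫sin(4x)² dx = 400·π/2 = 200*π.
  (u')² cross terms: 2·(15)·(20)·∫cos(3x)·sin(4x) dx = 600·(8/7) = 4800/7.
  So ∫_0^π (u')² dx = 225*π/2 + 200*π + 4800/7 = 4800/7 + 625*π/2.
||u||_{H^1}^2 = (300/7 + 25*π) + (4800/7 + 625*π/2) = 5100/7 + 675*π/2.


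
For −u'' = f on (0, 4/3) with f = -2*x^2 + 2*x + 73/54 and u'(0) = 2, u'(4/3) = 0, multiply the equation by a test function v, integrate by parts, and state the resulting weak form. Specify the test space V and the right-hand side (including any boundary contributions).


V = H^1(0, 4/3) (v unrestricted at boundary; u is determined up to an additive constant); weak form: ∫_0^4/3 u'v' dx = ∫_0^4/3 (-2*x^2 + 2*x + 73/54) v dx − 2·v(0) for all v ∈ V.

Multiply both sides by a test function v and integrate from 0 to 4/3:
  ∫_0^4/3 −u''(x) v(x) dx = ∫_0^4/3 f(x) v(x) dx.
Integrate the LHS by parts once:
  ∫_0^4/3 −u'' v dx = −[u'(x) v(x)]_0^4/3 + ∫_0^4/3 u'(x) v'(x) dx.
Thus ∫_0^4/3 u'(x) v'(x) dx = ∫_0^4/3 f(x) v(x) dx + [u'(x) v(x)]_0^4/3.
Choose V so that boundary terms are either known or forced to vanish.
u has inhomogeneous Neumann u'(0) = 2, u'(4/3) = 0. [u' v]_0^4/3 = (0)·v(4/3) − (2)·v(0) = − 2·v(0). Take V = H^1(0, 4/3); boundary term becomes part of RHS.
Weak formulation: find u (satisfying any essential BC) such that ∫_0^4/3 u'(x) v'(x) dx = ∫_0^4/3 f v dx − 2·v(0) for all v ∈ V (Neumann data are natural BCs: they enter the RHS as boundary terms).
Substituting f(x) = -2*x^2 + 2*x + 73/54, the right-hand side is ∫_0^4/3 (-2*x^2 + 2*x + 73/54) v dx − 2·v(0).
Compatibility check (pure Neumann): taking v ≡ 1 ∈ V gives 0 = ∫_0^4/3 f dx + (0) − (2), i.e. ∫_0^4/3 f dx must equal u'(0) − u'(4/3) = 2. Indeed ∫_0^4/3 (-2*x^2 + 2*x + 73/54) dx = 2, so the data are compatible. The solution is then unique only up to an additive constant (fix it e.g. by requiring ∫_0^4/3 u dx = 0).


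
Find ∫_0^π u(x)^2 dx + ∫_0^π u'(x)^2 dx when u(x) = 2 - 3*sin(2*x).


||u||_{H^1(0,π)}^2 = 53*π/2

u'(x) = -6*cos(2*x).
Expand u² and (u')² and integrate term by term on (0, π), using: for integers n ≥ 1, ∫_0^π sin²(nx) dx = ∫_0^π cos²(nx) dx = π/2; for n ≠ n', ∫_0^π sin(nx)sin(n'x) dx = ∫_0^π cos(nx)cos(n'x) dx = 0; and by product-to-sum, ∫_0^π sin(nx)cos(n'x) dx = ½∫_0^π [sin((n+n')x) + sin((n−n')x)] dx, which is 0 when n+n' is even and 2n/(n²−n'²) when n+n' is odd (it need not vanish on (0, π)). For the constant mode: ∫_0^π 1 dx = π, ∫_0^π cos(nx) dx = 0, ∫_0^π sin(nx) dx = (1−(−1)^n)/n.
  u² squared terms: (2)²·∫1 dx = 4·π = 4*π;  (-3)²·∫sin(2x)² dx = 9·π/2 = 9*π/2.
  u² cross terms: 2·(2)·(-3)·∫1·sin(2x) dx = -12·(0) = 0.
  So ∫_0^π u² dx = 4*π + 9*π/2 + 0 = 17*π/2.
  (u')² squared terms: (-6)²·∫cos(2x)² dx = 36·π/2 = 18*π.
  So ∫_0^π (u')² dx = 18*π.
||u||_{H^1}^2 = (17*π/2) + (18*π) = 53*π/2.


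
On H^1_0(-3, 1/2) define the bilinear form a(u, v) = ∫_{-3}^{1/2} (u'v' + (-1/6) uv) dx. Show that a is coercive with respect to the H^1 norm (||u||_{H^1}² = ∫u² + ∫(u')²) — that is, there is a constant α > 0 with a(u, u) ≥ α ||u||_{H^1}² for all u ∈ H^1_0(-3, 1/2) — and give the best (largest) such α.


α = (-49 + 24*π^2)/(6*(4*π^2 + 49))

Coercivity of a(·,·) on H^1_0(-3, 1/2) means a(u, u) ≥ α ||u||_{H^1}² for every u ∈ H^1_0.
The interval has length L = 7/2, and Poincaré/coercivity depend only on L. Here a(u, u) = ∫(u')² + (-1/6)·∫u².
Here c = -1/6 < 0 with |c| < (π/L)² = 4*π^2/49, so coercivity still holds. The condition a(u,u) ≥ α||u||_{H^1}² reads (1−α)∫(u')² ≥ (α−c)∫u². Any admissible α is ≤ 1 (rapidly oscillating u have ∫u²/∫(u')² → 0), and α = 1 would force 0 ≥ (1−c)∫u², impossible since c < 1; so 1−α > 0. By the sharp Poincaré inequality on H^1_0 of an interval of length L, ∫(u')² ≥ (π/L)²∫u² with equality for the first sine mode sin(π(x−x₀)/L) (x₀ the left endpoint), so the inequality holds for all u iff (1−α)(π/L)² ≥ α − c, i.e. α ≤ ((π/L)² + c)/((π/L)² + 1) = (1 + c(L/π)²)/(1 + (L/π)²). (Direct route, valid since c ≤ 0: Poincaré gives c∫u² ≥ c(L/π)²∫(u')², so a(u,u) ≥ (1 + c(L/π)²)∫(u')², while ||u||_{H^1}² ≤ (1 + (L/π)²)∫(u')²; dividing yields the same α.) With (π/L)² = 4*π^2/49 and c = -1/6, the largest admissible constant is α = ((π/L)² + c)/((π/L)² + 1).
Simplifying, α = (-49 + 24*π^2)/(6*(4*π^2 + 49)).


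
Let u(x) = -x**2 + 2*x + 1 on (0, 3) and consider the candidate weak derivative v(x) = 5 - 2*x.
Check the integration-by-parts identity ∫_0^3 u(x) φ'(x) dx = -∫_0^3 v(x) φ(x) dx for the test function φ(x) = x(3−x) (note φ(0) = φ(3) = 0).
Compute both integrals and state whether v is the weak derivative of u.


LHS = 9/2, RHS = -9. No, v is not the weak derivative of u.

u(x) = -x**2 + 2*x + 1, classical derivative u'(x) = 2 - 2*x.
φ(x) = x(3−x), so φ'(x) = 3 - 2*x.
Note φ(0) = φ(3) = 0, so the boundary term u·φ vanishes.
LHS = ∫_0^3 u(x) φ'(x) dx = ∫_0^3 (2*x^3 - 7*x^2 + 4*x + 3) dx. Term by term:
  ∫_0^3 2*x^3 dx = 81/2;  ∫_0^3 -7*x^2 dx = -63;  ∫_0^3 4*x dx = 18;
  ∫_0^3 3 dx = 9.
Sum: 81/2 − 63 + 18 + 9 = 9/2.
So LHS = 9/2.
∫_0^3 v(x) φ(x) dx = ∫_0^3 (2*x^3 - 11*x^2 + 15*x) dx. Term by term:
  ∫_0^3 2*x^3 dx = 81/2;  ∫_0^3 -11*x^2 dx = -99;  ∫_0^3 15*x dx = 135/2.
Sum: 81/2 − 99 + 135/2 = 9.
So RHS = -∫_0^3 v(x) φ(x) dx = -9.
LHS − RHS = 27/2 ≠ 0, so the identity fails.
(For a valid weak derivative the identity must hold for EVERY test function, in particular this one. The failure shows v is NOT the weak derivative of u.)
Correct weak derivative would be u'(x) = 2 - 2*x.


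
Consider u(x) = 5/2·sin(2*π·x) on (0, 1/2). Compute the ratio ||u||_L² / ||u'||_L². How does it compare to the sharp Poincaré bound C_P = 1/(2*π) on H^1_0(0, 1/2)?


||u||_L² / ||u'||_L² = 1/(2*π) = C_P.

u(x) = 5/2·sin(2*π·x), so u'(x) = 5*π*cos(2*π*x).
Writing u(x) = A·sin(kπx/L) with A = 5/2 and k = 1, use ∫_0^L sin²(kπx/L) dx = L/2 and ∫_0^L cos²(kπx/L) dx = L/2.
u² = 25/4·sin²(2*π·x) and (u')² = 25*π^2·cos²(2*π·x), and each of sin², cos² integrates to L/2 = 1/4 over (0, 1/2).
∫_0^1/2 u² dx = 25/16, so ||u||_L² = 5/4.
∫_0^1/2 (u')² dx = 25*π^2/4, so ||u'||_L² = 5*π/2.
Ratio ||u||_L² / ||u'||_L² = 1/(2*π).
Sharp Poincaré constant on H^1_0(0, 1/2) is C_P = L/π = 1/(2*π), achieved by sin(2*π·x).
This is the k = 1 eigenfunction (up to amplitude), so the ratio equals the sharp Poincaré constant exactly.


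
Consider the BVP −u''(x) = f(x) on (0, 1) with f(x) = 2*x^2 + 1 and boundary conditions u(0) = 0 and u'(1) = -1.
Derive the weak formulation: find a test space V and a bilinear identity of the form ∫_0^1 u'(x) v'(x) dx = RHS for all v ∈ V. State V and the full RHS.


V = {v ∈ H^1(0, 1) : v(0) = 0} (test functions vanish at x = 0 where u is specified); weak form: ∫_0^1 u'v' dx = ∫_0^1 (2*x^2 + 1) v dx − v(1) for all v ∈ V.

Multiply both sides by a test function v and integrate from 0 to 1:
  ∫_0^1 −u''(x) v(x) dx = ∫_0^1 f(x) v(x) dx.
Integrate the LHS by parts once:
  ∫_0^1 −u'' v dx = −[u'(x) v(x)]_0^1 + ∫_0^1 u'(x) v'(x) dx.
Thus ∫_0^1 u'(x) v'(x) dx = ∫_0^1 f(x) v(x) dx + [u'(x) v(x)]_0^1.
Choose V so that boundary terms are either known or forced to vanish.
Mixed BC: u(0) = 0 (Dirichlet) and u'(1) = -1 (Neumann). Define V = {v ∈ H^1(0, 1) : v(0) = 0}. Then [u' v]_0^1 = u'(1)·v(1) − u'(0)·0 = − v(1).
Weak formulation: find u (satisfying any essential BC) such that ∫_0^1 u'(x) v'(x) dx = ∫_0^1 f v dx − v(1) for all v ∈ V (Dirichlet at 0 absorbed into V; Neumann datum at x = 1 contributes the boundary term).
Substituting f(x) = 2*x^2 + 1, the right-hand side is ∫_0^1 (2*x^2 + 1) v dx − v(1).


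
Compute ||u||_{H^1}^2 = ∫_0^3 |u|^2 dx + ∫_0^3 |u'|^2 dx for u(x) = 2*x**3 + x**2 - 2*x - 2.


||u||_{H^1}^2 = 113124/35

The H^1 norm (squared) on an interval (0, L) is
  ||u||_{H^1}^2 = ∫_0^L u(x)^2 dx + ∫_0^L u'(x)^2 dx.
Compute u'(x) = 6*x**2 + 2*x - 2.
Then u(x)^2 = 4*x**6 + 4*x**5 - 7*x**4 - 12*x**3 + 8*x + 4 and u'(x)^2 = 36*x**4 + 24*x**3 - 20*x**2 - 8*x + 4.
Integrate each monomial from 0 to 3 using ∫_0^3 c·x^n dx = c·3^(n+1)/(n+1):
  ∫_0^3 u(x)^2 dx = ∫_0^3 (4*x^6 + 4*x^5 - 7*x^4 - 12*x^3 + 8*x + 4) dx. Term by term:
    ∫_0^3 4*x^6 dx = 8748/7;  ∫_0^3 4*x^5 dx = 486;  ∫_0^3 -7*x^4 dx = -1701/5;
    ∫_0^3 -12*x^3 dx = -243;  ∫_0^3 8*x dx = 36;  ∫_0^3 4 dx = 12.
  Sum: 8748/7 + 486 − 1701/5 − 243 + 36 + 12 = 42018/35.
  ∫_0^3 u'(x)^2 dx = ∫_0^3 (36*x^4 + 24*x^3 - 20*x^2 - 8*x + 4) dx. Term by term:
    ∫_0^3 36*x^4 dx = 8748/5;  ∫_0^3 24*x^3 dx = 486;  ∫_0^3 -20*x^2 dx = -180;
    ∫_0^3 -8*x dx = -36;  ∫_0^3 4 dx = 12.
  Sum: 8748/5 + 486 − 180 − 36 + 12 = 10158/5.
Adding: ||u||_{H^1}^2 = 42018/35 + 10158/5 = 113124/35.


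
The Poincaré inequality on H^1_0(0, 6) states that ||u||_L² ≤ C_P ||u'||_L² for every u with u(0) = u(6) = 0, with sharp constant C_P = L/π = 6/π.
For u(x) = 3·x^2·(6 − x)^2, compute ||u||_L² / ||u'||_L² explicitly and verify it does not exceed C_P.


||u||_L² / ||u'||_L² = sqrt(3) < C_P = 6/π.

u(x) = 3·x^2·(6 − x)^2, so u'(x) = 12*x*(x - 6)*(x - 3).
u(x) = 3·x^2·(6 − x)^2 vanishes at x = 0 and x = 6, so u ∈ H^1_0(0, 6). Differentiate via the product rule and integrate the resulting polynomials term by term.
  ∫_0^6 u² dx = ∫_0^6 (9*x^8 - 216*x^7 + 1944*x^6 - 7776*x^5 + 11664*x^4) dx. Term by term:
    ∫_0^6 9*x^8 dx = 10077696;  ∫_0^6 -216*x^7 dx = -45349632;  ∫_0^6 1944*x^6 dx = 544195584/7;
    ∫_0^6 -7776*x^5 dx = -60466176;  ∫_0^6 11664*x^4 dx = 90699264/5.
  Sum: 10077696 − 45349632 + 544195584/7 − 60466176 + 90699264/5 = 5038848/35.
  ∫_0^6 (u')² dx = ∫_0^6 (144*x^6 - 2592*x^5 + 16848*x^4 - 46656*x^3 + 46656*x^2) dx. Term by term:
    ∫_0^6 144*x^6 dx = 40310784/7;  ∫_0^6 -2592*x^5 dx = -20155392;  ∫_0^6 16848*x^4 dx = 131010048/5;
    ∫_0^6 -46656*x^3 dx = -15116544;  ∫_0^6 46656*x^2 dx = 3359232.
  Sum: 40310784/7 − 20155392 + 131010048/5 − 15116544 + 3359232 = 1679616/35.
∫_0^6 u² dx = 5038848/35, so ||u||_L² = 1296*sqrt(105)/35.
∫_0^6 (u')² dx = 1679616/35, so ||u'||_L² = 1296*sqrt(35)/35.
Ratio ||u||_L² / ||u'||_L² = sqrt(3).
Sharp Poincaré constant on H^1_0(0, 6) is C_P = L/π = 6/π, achieved by sin(π/6·x).
A polynomial bump cannot attain the sharp Poincaré constant (only the first sine eigenfunction does), so the ratio is strictly less than C_P, consistent with ||u||_L² ≤ C_P ||u'||_L².


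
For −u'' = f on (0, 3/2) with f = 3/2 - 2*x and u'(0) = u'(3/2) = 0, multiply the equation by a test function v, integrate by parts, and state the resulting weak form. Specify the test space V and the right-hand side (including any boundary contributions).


V = H^1(0, 3/2) (no boundary constraint on v; u is determined up to an additive constant); weak form: ∫_0^3/2 u'v' dx = ∫_0^3/2 (3/2 - 2*x) v dx for all v ∈ V.

Multiply both sides by a test function v and integrate from 0 to 3/2:
  ∫_0^3/2 −u''(x) v(x) dx = ∫_0^3/2 f(x) v(x) dx.
Integrate the LHS by parts once:
  ∫_0^3/2 −u'' v dx = −[u'(x) v(x)]_0^3/2 + ∫_0^3/2 u'(x) v'(x) dx.
Thus ∫_0^3/2 u'(x) v'(x) dx = ∫_0^3/2 f(x) v(x) dx + [u'(x) v(x)]_0^3/2.
Choose V so that boundary terms are either known or forced to vanish.
u has homogeneous Neumann: u'(0) = u'(3/2) = 0. So [u' v]_0^3/2 = 0·v(3/2) − 0·v(0) = 0 for any v; take V = H^1(0, 3/2).
Weak formulation: find u (satisfying any essential BC) such that ∫_0^3/2 u'(x) v'(x) dx = ∫_0^3/2 f v dx for all v ∈ V (homogeneous Neumann, so boundary terms vanish).
Substituting f(x) = 3/2 - 2*x, the right-hand side is ∫_0^3/2 (3/2 - 2*x) v dx.
Compatibility check (pure Neumann): taking v ≡ 1 ∈ V gives 0 = ∫_0^3/2 f dx + (0) − (0), i.e. ∫_0^3/2 f dx must equal u'(0) − u'(3/2) = 0. Indeed ∫_0^3/2 (3/2 - 2*x) dx = 0, so the data are compatible. The solution is then unique only up to an additive constant (fix it e.g. by requiring ∫_0^3/2 u dx = 0).


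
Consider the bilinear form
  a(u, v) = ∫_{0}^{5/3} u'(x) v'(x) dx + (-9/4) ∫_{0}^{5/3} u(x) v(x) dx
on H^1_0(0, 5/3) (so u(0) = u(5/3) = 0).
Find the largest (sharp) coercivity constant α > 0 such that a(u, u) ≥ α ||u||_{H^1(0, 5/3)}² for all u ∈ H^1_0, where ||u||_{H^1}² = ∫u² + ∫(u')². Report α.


α = 9*(-25 + 4*π^2)/(4*(25 + 9*π^2))

Coercivity of a(·,·) on H^1_0(0, 5/3) means a(u, u) ≥ α ||u||_{H^1}² for every u ∈ H^1_0.
The interval has length L = 5/3, and Poincaré/coercivity depend only on L. Here a(u, u) = ∫(u')² + (-9/4)·∫u².
Here c = -9/4 < 0 with |c| < (π/L)² = 9*π^2/25, so coercivity still holds. The condition a(u,u) ≥ α||u||_{H^1}² reads (1−α)∫(u')² ≥ (α−c)∫u². Any admissible α is ≤ 1 (rapidly oscillating u have ∫u²/∫(u')² → 0), and α = 1 would force 0 ≥ (1−c)∫u², impossible since c < 1; so 1−α > 0. By the sharp Poincaré inequality on H^1_0 of an interval of length L, ∫(u')² ≥ (π/L)²∫u² with equality for the first sine mode sin(π(x−x₀)/L) (x₀ the left endpoint), so the inequality holds for all u iff (1−α)(π/L)² ≥ α − c, i.e. α ≤ ((π/L)² + c)/((π/L)² + 1) = (1 + c(L/π)²)/(1 + (L/π)²). (Direct route, valid since c ≤ 0: Poincaré gives c∫u² ≥ c(L/π)²∫(u')², so a(u,u) ≥ (1 + c(L/π)²)∫(u')², while ||u||_{H^1}² ≤ (1 + (L/π)²)∫(u')²; dividing yields the same α.) With (π/L)² = 9*π^2/25 and c = -9/4, the largest admissible constant is α = ((π/L)² + c)/((π/L)² + 1).
Simplifying, α = 9*(-25 + 4*π^2)/(4*(25 + 9*π^2)).


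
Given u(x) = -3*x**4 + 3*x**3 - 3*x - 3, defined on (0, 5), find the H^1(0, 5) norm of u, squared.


||u||_{H^1}^2 = 65063195/28

The H^1 norm (squared) on an interval (0, L) is
  ||u||_{H^1}^2 = ∫_0^L u(x)^2 dx + ∫_0^L u'(x)^2 dx.
Compute u'(x) = -12*x**3 + 9*x**2 - 3.
Then u(x)^2 = 9*x**8 - 18*x**7 + 9*x**6 + 18*x**5 - 18*x**3 + 9*x**2 + 18*x + 9 and u'(x)^2 = 144*x**6 - 216*x**5 + 81*x**4 + 72*x**3 - 54*x**2 + 9.
Integrate each monomial from 0 to 5 using ∫_0^5 c·x^n dx = c·5^(n+1)/(n+1):
  ∫_0^5 u(x)^2 dx = ∫_0^5 (9*x^8 - 18*x^7 + 9*x^6 + 18*x^5 - 18*x^3 + 9*x^2 + 18*x + 9) dx. Term by term:
    ∫_0^5 9*x^8 dx = 1953125;  ∫_0^5 -18*x^7 dx = -3515625/4;  ∫_0^5 9*x^6 dx = 703125/7;
    ∫_0^5 18*x^5 dx = 46875;  ∫_0^5 -18*x^3 dx = -5625/2;  ∫_0^5 9*x^2 dx = 375;
    ∫_0^5 18*x dx = 225;  ∫_0^5 9 dx = 45.
  Sum: 1953125 − 3515625/4 + 703125/7 + 46875 − 5625/2 + 375 + 225 + 45 = 34142435/28.
  ∫_0^5 u'(x)^2 dx = ∫_0^5 (144*x^6 - 216*x^5 + 81*x^4 + 72*x^3 - 54*x^2 + 9) dx. Term by term:
    ∫_0^5 144*x^6 dx = 11250000/7;  ∫_0^5 -216*x^5 dx = -562500;  ∫_0^5 81*x^4 dx = 50625;
    ∫_0^5 72*x^3 dx = 11250;  ∫_0^5 -54*x^2 dx = -2250;  ∫_0^5 9 dx = 45.
  Sum: 11250000/7 − 562500 + 50625 + 11250 − 2250 + 45 = 7730190/7.
Adding: ||u||_{H^1}^2 = 34142435/28 + 7730190/7 = 65063195/28.


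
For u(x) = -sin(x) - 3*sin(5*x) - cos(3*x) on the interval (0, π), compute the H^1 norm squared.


||u||_{H^1(0,π)}^2 = 123*π

u'(x) = 3*sin(3*x) - cos(x) - 15*cos(5*x).
Expand u² and (u')² and integrate term by term on (0, π), using: for integers n ≥ 1, ∫_0^π sin²(nx) dx = ∫_0^π cos²(nx) dx = π/2; for n ≠ n', ∫_0^π sin(nx)sin(n'x) dx = ∫_0^π cos(nx)cos(n'x) dx = 0; and by product-to-sum, ∫_0^π sin(nx)cos(n'x) dx = ½∫_0^π [sin((n+n')x) + sin((n−n')x)] dx, which is 0 when n+n' is even and 2n/(n²−n'²) when n+n' is odd (it need not vanish on (0, π)).
  u² squared terms: (-1)²·∫cos(3x)² dx = 1·π/2 = π/2;  (-1)²·∫sin(x)² dx = 1·π/2 = π/2;  (-3)²·∫sin(5x)² dx = 9·π/2 = 9*π/2.
  u² cross terms: 2·(-1)·(-1)·∫cos(3x)·sin(x) dx = 2·(0) = 0;  2·(-1)·(-3)·∫cos(3x)·sin(5x) dx = 6·(0) = 0;  2·(-1)·(-3)·∫sin(x)·sin(5x) dx = 6·(0) = 0.
  So ∫_0^π u² dx = π/2 + π/2 + 9*π/2 + 0 + 0 + 0 = 11*π/2.
  (u')² squared terms: (-1)²·∫cos(x)² dx = 1·π/2 = π/2;  (-15)²·∫cos(5x)² dx = 225·π/2 = 225*π/2;  (3)²·∫sin(3x)² dx = 9·π/2 = 9*π/2.
  (u')² cross terms: 2·(-1)·(-15)·∫cos(x)·cos(5x) dx = 30·(0) = 0;  2·(-1)·(3)·∫cos(x)·sin(3x) dx = -6·(0) = 0;  2·(-15)·(3)·∫cos(5x)·sin(3x) dx = -90·(0) = 0.
  So ∫_0^π (u')² dx = π/2 + 225*π/2 + 9*π/2 + 0 + 0 + 0 = 235*π/2.
||u||_{H^1}^2 = (11*π/2) + (235*π/2) = 123*π.


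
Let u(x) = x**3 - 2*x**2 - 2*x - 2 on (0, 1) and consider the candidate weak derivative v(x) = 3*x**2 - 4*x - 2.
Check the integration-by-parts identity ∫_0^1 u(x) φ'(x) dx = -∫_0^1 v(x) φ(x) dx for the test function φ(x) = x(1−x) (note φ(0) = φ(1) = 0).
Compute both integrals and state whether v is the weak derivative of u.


LHS = 31/60, RHS = 31/60. Yes, v = u' weakly.

u(x) = x**3 - 2*x**2 - 2*x - 2, classical derivative u'(x) = 3*x**2 - 4*x - 2.
φ(x) = x(1−x), so φ'(x) = 1 - 2*x.
Note φ(0) = φ(1) = 0, so the boundary term u·φ vanishes.
LHS = ∫_0^1 u(x) φ'(x) dx = ∫_0^1 (-2*x^4 + 5*x^3 + 2*x^2 + 2*x - 2) dx. Term by term:
  ∫_0^1 -2*x^4 dx = -2/5;  ∫_0^1 5*x^3 dx = 5/4;  ∫_0^1 2*x^2 dx = 2/3;
  ∫_0^1 2*x dx = 1;  ∫_0^1 -2 dx = -2.
Sum: -2/5 + 5/4 + 2/3 + 1 − 2 = 31/60.
So LHS = 31/60.
∫_0^1 v(x) φ(x) dx = ∫_0^1 (-3*x^4 + 7*x^3 - 2*x^2 - 2*x) dx. Term by term:
  ∫_0^1 -3*x^4 dx = -3/5;  ∫_0^1 7*x^3 dx = 7/4;  ∫_0^1 -2*x^2 dx = -2/3;
  ∫_0^1 -2*x dx = -1.
Sum: -3/5 + 7/4 − 2/3 − 1 = -31/60.
So RHS = -∫_0^1 v(x) φ(x) dx = 31/60.
LHS = RHS, so the identity holds for this test φ.
Moreover u is smooth here and v(x) = u'(x) = 3*x**2 - 4*x - 2 pointwise, so the identity holds for every test function. Hence v is the weak derivative of u.


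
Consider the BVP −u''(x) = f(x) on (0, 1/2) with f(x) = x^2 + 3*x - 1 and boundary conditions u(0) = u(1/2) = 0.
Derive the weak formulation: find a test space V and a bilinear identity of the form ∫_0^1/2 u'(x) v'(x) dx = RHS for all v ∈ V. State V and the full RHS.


V = H^1_0(0, 1/2) (so v(0) = v(1/2) = 0); weak form: ∫_0^1/2 u'v' dx = ∫_0^1/2 (x^2 + 3*x - 1) v dx for all v ∈ V.

Multiply both sides by a test function v and integrate from 0 to 1/2:
  ∫_0^1/2 −u''(x) v(x) dx = ∫_0^1/2 f(x) v(x) dx.
Integrate the LHS by parts once:
  ∫_0^1/2 −u'' v dx = −[u'(x) v(x)]_0^1/2 + ∫_0^1/2 u'(x) v'(x) dx.
Thus ∫_0^1/2 u'(x) v'(x) dx = ∫_0^1/2 f(x) v(x) dx + [u'(x) v(x)]_0^1/2.
Choose V so that boundary terms are either known or forced to vanish.
u is Dirichlet: u(0) = u(1/2) = 0. Let V = H^1_0(0, 1/2); then v(0) = v(1/2) = 0, and [u' v]_0^1/2 = 0.
Weak formulation: find u (satisfying any essential BC) such that ∫_0^1/2 u'(x) v'(x) dx = ∫_0^1/2 f v dx for all v ∈ V.
Substituting f(x) = x^2 + 3*x - 1, the right-hand side is ∫_0^1/2 (x^2 + 3*x - 1) v dx.


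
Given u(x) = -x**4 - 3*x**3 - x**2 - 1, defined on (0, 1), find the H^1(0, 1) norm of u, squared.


||u||_{H^1}^2 = 12907/252

The H^1 norm (squared) on an interval (0, L) is
  ||u||_{H^1}^2 = ∫_0^L u(x)^2 dx + ∫_0^L u'(x)^2 dx.
Compute u'(x) = -4*x**3 - 9*x**2 - 2*x.
Then u(x)^2 = x**8 + 6*x**7 + 11*x**6 + 6*x**5 + 3*x**4 + 6*x**3 + 2*x**2 + 1 and u'(x)^2 = 16*x**6 + 72*x**5 + 97*x**4 + 36*x**3 + 4*x**2.
Integrate each monomial from 0 to 1 using ∫_0^1 c·x^n dx = c·1^(n+1)/(n+1):
  ∫_0^1 u(x)^2 dx = ∫_0^1 (x^8 + 6*x^7 + 11*x^6 + 6*x^5 + 3*x^4 + 6*x^3 + 2*x^2 + 1) dx. Term by term:
    ∫_0^1 x^8 dx = 1/9;  ∫_0^1 6*x^7 dx = 3/4;  ∫_0^1 11*x^6 dx = 11/7;
    ∫_0^1 6*x^5 dx = 1;  ∫_0^1 3*x^4 dx = 3/5;  ∫_0^1 6*x^3 dx = 3/2;
    ∫_0^1 2*x^2 dx = 2/3;  ∫_0^1 1 dx = 1.
  Sum: 1/9 + 3/4 + 11/7 + 1 + 3/5 + 3/2 + 2/3 + 1 = 9071/1260.
  ∫_0^1 u'(x)^2 dx = ∫_0^1 (16*x^6 + 72*x^5 + 97*x^4 + 36*x^3 + 4*x^2) dx. Term by term:
    ∫_0^1 16*x^6 dx = 16/7;  ∫_0^1 72*x^5 dx = 12;  ∫_0^1 97*x^4 dx = 97/5;
    ∫_0^1 36*x^3 dx = 9;  ∫_0^1 4*x^2 dx = 4/3.
  Sum: 16/7 + 12 + 97/5 + 9 + 4/3 = 4622/105.
Adding: ||u||_{H^1}^2 = 9071/1260 + 4622/105 = 12907/252.


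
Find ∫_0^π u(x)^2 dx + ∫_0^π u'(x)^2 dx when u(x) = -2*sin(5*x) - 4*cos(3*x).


||u||_{H^1(0,π)}^2 = 132*π

u'(x) = 12*sin(3*x) - 10*cos(5*x).
Expand u² and (u')² and integrate term by term on (0, π), using: for integers n ≥ 1, ∫_0^π sin²(nx) dx = ∫_0^π cos²(nx) dx = π/2; for n ≠ n', ∫_0^π sin(nx)sin(n'x) dx = ∫_0^π cos(nx)cos(n'x) dx = 0; and by product-to-sum, ∫_0^π sin(nx)cos(n'x) dx = ½∫_0^π [sin((n+n')x) + sin((n−n')x)] dx, which is 0 when n+n' is even and 2n/(n²−n'²) when n+n' is odd (it need not vanish on (0, π)).
  u² squared terms: (-4)²·∫cos(3x)² dx = 16·π/2 = 8*π;  (-2)²·∫sin(5x)² dx = 4·π/2 = 2*π.
  u² cross terms: 2·(-4)·(-2)·∫cos(3x)·sin(5x) dx = 16·(0) = 0.
  So ∫_0^π u² dx = 8*π + 2*π + 0 = 10*π.
  (u')² squared terms: (-10)²·∫cos(5x)² dx = 100·π/2 = 50*π;  (12)²·∫sin(3x)² dx = 144·π/2 = 72*π.
  (u')² cross terms: 2·(-10)·(12)·∫cos(5x)·sin(3x) dx = -240·(0) = 0.
  So ∫_0^π (u')² dx = 50*π + 72*π + 0 = 122*π.
||u||_{H^1}^2 = (10*π) + (122*π) = 132*π.


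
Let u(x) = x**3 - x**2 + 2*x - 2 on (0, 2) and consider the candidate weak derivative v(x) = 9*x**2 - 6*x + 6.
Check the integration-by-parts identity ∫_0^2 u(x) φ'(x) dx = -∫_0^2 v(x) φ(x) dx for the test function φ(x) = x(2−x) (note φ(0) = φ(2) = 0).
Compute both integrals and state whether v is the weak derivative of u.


LHS = -24/5, RHS = -72/5. No, v is not the weak derivative of u.

u(x) = x**3 - x**2 + 2*x - 2, classical derivative u'(x) = 3*x**2 - 2*x + 2.
φ(x) = x(2−x), so φ'(x) = 2 - 2*x.
Note φ(0) = φ(2) = 0, so the boundary term u·φ vanishes.
LHS = ∫_0^2 u(x) φ'(x) dx = ∫_0^2 (-2*x^4 + 4*x^3 - 6*x^2 + 8*x - 4) dx. Term by term:
  ∫_0^2 -2*x^4 dx = -64/5;  ∫_0^2 4*x^3 dx = 16;  ∫_0^2 -6*x^2 dx = -16;
  ∫_0^2 8*x dx = 16;  ∫_0^2 -4 dx = -8.
Sum: -64/5 + 16 − 16 + 16 − 8 = -24/5.
So LHS = -24/5.
∫_0^2 v(x) φ(x) dx = ∫_0^2 (-9*x^4 + 24*x^3 - 18*x^2 + 12*x) dx. Term by term:
  ∫_0^2 -9*x^4 dx = -288/5;  ∫_0^2 24*x^3 dx = 96;  ∫_0^2 -18*x^2 dx = -48;
  ∫_0^2 12*x dx = 24.
Sum: -288/5 + 96 − 48 + 24 = 72/5.
So RHS = -∫_0^2 v(x) φ(x) dx = -72/5.
LHS − RHS = 48/5 ≠ 0, so the identity fails.
(For a valid weak derivative the identity must hold for EVERY test function, in particular this one. The failure shows v is NOT the weak derivative of u.)
Correct weak derivative would be u'(x) = 3*x**2 - 2*x + 2.


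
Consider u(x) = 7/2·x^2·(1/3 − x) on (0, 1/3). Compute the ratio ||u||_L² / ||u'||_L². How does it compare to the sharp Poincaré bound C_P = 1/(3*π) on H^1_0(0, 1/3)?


||u||_L² / ||u'||_L² = sqrt(14)/42 < C_P = 1/(3*π).

u(x) = 7/2·x^2·(1/3 − x), so u'(x) = 7*x*(2 - 9*x)/6.
u(x) = 7/2·x^2·(1/3 − x) vanishes at x = 0 and x = 1/3, so u ∈ H^1_0(0, 1/3). Differentiate via the product rule and integrate the resulting polynomials term by term.
  ∫_0^1/3 u² dx = ∫_0^1/3 (49*x^6/4 - 49*x^5/6 + 49*x^4/36) dx. Term by term:
    ∫_0^1/3 49*x^6/4 dx = 7/8748;  ∫_0^1/3 -49*x^5/6 dx = -49/26244;  ∫_0^1/3 49*x^4/36 dx = 49/43740.
  Sum: 7/8748 − 49/26244 + 49/43740 = 7/131220.
  ∫_0^1/3 (u')² dx = ∫_0^1/3 (441*x^4/4 - 49*x^3 + 49*x^2/9) dx. Term by term:
    ∫_0^1/3 441*x^4/4 dx = 49/540;  ∫_0^1/3 -49*x^3 dx = -49/324;  ∫_0^1/3 49*x^2/9 dx = 49/729.
  Sum: 49/540 − 49/324 + 49/729 = 49/7290.
∫_0^1/3 u² dx = 7/131220, so ||u||_L² = sqrt(35)/810.
∫_0^1/3 (u')² dx = 49/7290, so ||u'||_L² = 7*sqrt(10)/270.
Ratio ||u||_L² / ||u'||_L² = sqrt(14)/42.
Sharp Poincaré constant on H^1_0(0, 1/3) is C_P = L/π = 1/(3*π), achieved by sin(3*π·x).
A polynomial bump cannot attain the sharp Poincaré constant (only the first sine eigenfunction does), so the ratio is strictly less than C_P, consistent with ||u||_L² ≤ C_P ||u'||_L².


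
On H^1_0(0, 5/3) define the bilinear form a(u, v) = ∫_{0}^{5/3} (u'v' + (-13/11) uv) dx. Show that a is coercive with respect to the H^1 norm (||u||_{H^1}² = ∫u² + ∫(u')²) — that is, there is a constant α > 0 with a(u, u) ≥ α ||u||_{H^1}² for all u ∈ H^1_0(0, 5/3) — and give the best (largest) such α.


α = (-325 + 99*π^2)/(11*(25 + 9*π^2))

Coercivity of a(·,·) on H^1_0(0, 5/3) means a(u, u) ≥ α ||u||_{H^1}² for every u ∈ H^1_0.
The interval has length L = 5/3, and Poincaré/coercivity depend only on L. Here a(u, u) = ∫(u')² + (-13/11)·∫u².
Here c = -13/11 < 0 with |c| < (π/L)² = 9*π^2/25, so coercivity still holds. The condition a(u,u) ≥ α||u||_{H^1}² reads (1−α)∫(u')² ≥ (α−c)∫u². Any admissible α is ≤ 1 (rapidly oscillating u have ∫u²/∫(u')² → 0), and α = 1 would force 0 ≥ (1−c)∫u², impossible since c < 1; so 1−α > 0. By the sharp Poincaré inequality on H^1_0 of an interval of length L, ∫(u')² ≥ (π/L)²∫u² with equality for the first sine mode sin(π(x−x₀)/L) (x₀ the left endpoint), so the inequality holds for all u iff (1−α)(π/L)² ≥ α − c, i.e. α ≤ ((π/L)² + c)/((π/L)² + 1) = (1 + c(L/π)²)/(1 + (L/π)²). (Direct route, valid since c ≤ 0: Poincaré gives c∫u² ≥ c(L/π)²∫(u')², so a(u,u) ≥ (1 + c(L/π)²)∫(u')², while ||u||_{H^1}² ≤ (1 + (L/π)²)∫(u')²; dividing yields the same α.) With (π/L)² = 9*π^2/25 and c = -13/11, the largest admissible constant is α = ((π/L)² + c)/((π/L)² + 1).
Simplifying, α = (-325 + 99*π^2)/(11*(25 + 9*π^2)).


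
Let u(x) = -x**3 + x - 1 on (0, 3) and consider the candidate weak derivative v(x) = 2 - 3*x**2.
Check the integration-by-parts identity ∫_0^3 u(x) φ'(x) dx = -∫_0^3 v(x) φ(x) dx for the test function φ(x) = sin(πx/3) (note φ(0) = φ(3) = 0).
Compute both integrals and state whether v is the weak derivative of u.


LHS = -324/π^3 + 75/π, RHS = -324/π^3 + 69/π. No, v is not the weak derivative of u.

u(x) = -x**3 + x - 1, classical derivative u'(x) = 1 - 3*x**2.
φ(x) = sin(πx/3), so φ'(x) = π*cos(π*x/3)/3.
Note φ(0) = φ(3) = 0, so the boundary term u·φ vanishes.
LHS = ∫_0^3 u(x) φ'(x) dx = ∫_0^3 (-π*x^3*cos(π*x/3)/3 + π*x*cos(π*x/3)/3 - π*cos(π*x/3)/3) dx. Term by term:
  ∫_0^3 -π*cos(π*x/3)/3 dx = 0;  ∫_0^3 -π*x^3*cos(π*x/3)/3 dx = -324/π^3 + 81/π;  ∫_0^3 π*x*cos(π*x/3)/3 dx = -6/π.
Sum: 0 + -324/π^3 + 81/π − 6/π = -324/π^3 + 75/π.
So LHS = -324/π^3 + 75/π.
∫_0^3 v(x) φ(x) dx = ∫_0^3 (-3*x^2*sin(π*x/3) + 2*sin(π*x/3)) dx. Term by term:
  ∫_0^3 2*sin(π*x/3) dx = 12/π;  ∫_0^3 -3*x^2*sin(π*x/3) dx = -81/π + 324/π^3.
Sum: 12/π + -81/π + 324/π^3 = -69/π + 324/π^3.
So RHS = -∫_0^3 v(x) φ(x) dx = -324/π^3 + 69/π.
LHS − RHS = 6/π ≠ 0, so the identity fails.
(For a valid weak derivative the identity must hold for EVERY test function, in particular this one. The failure shows v is NOT the weak derivative of u.)
Correct weak derivative would be u'(x) = 1 - 3*x**2.


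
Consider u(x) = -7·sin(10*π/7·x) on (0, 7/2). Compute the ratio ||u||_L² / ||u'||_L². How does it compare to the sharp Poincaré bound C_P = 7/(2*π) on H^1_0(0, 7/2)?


||u||_L² / ||u'||_L² = 7/(10*π) < C_P = 7/(2*π).

u(x) = -7·sin(10*π/7·x), so u'(x) = -10*π*cos(10*π*x/7).
Writing u(x) = A·sin(kπx/L) with A = -7 and k = 5, use ∫_0^L sin²(kπx/L) dx = L/2 and ∫_0^L cos²(kπx/L) dx = L/2.
u² = 49·sin²(10*π/7·x) and (u')² = 100*π^2·cos²(10*π/7·x), and each of sin², cos² integrates to L/2 = 7/4 over (0, 7/2).
∫_0^7/2 u² dx = 343/4, so ||u||_L² = 7*sqrt(7)/2.
∫_0^7/2 (u')² dx = 175*π^2, so ||u'||_L² = 5*sqrt(7)*π.
Ratio ||u||_L² / ||u'||_L² = 7/(10*π).
Sharp Poincaré constant on H^1_0(0, 7/2) is C_P = L/π = 7/(2*π), achieved by sin(2*π/7·x).
This is the k = 5 harmonic; the ratio L/(kπ) is strictly less than C_P = L/π, consistent with the sharp inequality ||u||_L² ≤ C_P ||u'||_L².


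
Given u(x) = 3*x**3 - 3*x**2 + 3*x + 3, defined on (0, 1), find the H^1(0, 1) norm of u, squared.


||u||_{H^1}^2 = 1011/35

The H^1 norm (squared) on an interval (0, L) is
  ||u||_{H^1}^2 = ∫_0^L u(x)^2 dx + ∫_0^L u'(x)^2 dx.
Compute u'(x) = 9*x**2 - 6*x + 3.
Then u(x)^2 = 9*x**6 - 18*x**5 + 27*x**4 - 9*x**2 + 18*x + 9 and u'(x)^2 = 81*x**4 - 108*x**3 + 90*x**2 - 36*x + 9.
Integrate each monomial from 0 to 1 using ∫_0^1 c·x^n dx = c·1^(n+1)/(n+1):
  ∫_0^1 u(x)^2 dx = ∫_0^1 (9*x^6 - 18*x^5 + 27*x^4 - 9*x^2 + 18*x + 9) dx. Term by term:
    ∫_0^1 9*x^6 dx = 9/7;  ∫_0^1 -18*x^5 dx = -3;  ∫_0^1 27*x^4 dx = 27/5;
    ∫_0^1 -9*x^2 dx = -3;  ∫_0^1 18*x dx = 9;  ∫_0^1 9 dx = 9.
  Sum: 9/7 − 3 + 27/5 − 3 + 9 + 9 = 654/35.
  ∫_0^1 u'(x)^2 dx = ∫_0^1 (81*x^4 - 108*x^3 + 90*x^2 - 36*x + 9) dx. Term by term:
    ∫_0^1 81*x^4 dx = 81/5;  ∫_0^1 -108*x^3 dx = -27;  ∫_0^1 90*x^2 dx = 30;
    ∫_0^1 -36*x dx = -18;  ∫_0^1 9 dx = 9.
  Sum: 81/5 − 27 + 30 − 18 + 9 = 51/5.
Adding: ||u||_{H^1}^2 = 654/35 + 51/5 = 1011/35.


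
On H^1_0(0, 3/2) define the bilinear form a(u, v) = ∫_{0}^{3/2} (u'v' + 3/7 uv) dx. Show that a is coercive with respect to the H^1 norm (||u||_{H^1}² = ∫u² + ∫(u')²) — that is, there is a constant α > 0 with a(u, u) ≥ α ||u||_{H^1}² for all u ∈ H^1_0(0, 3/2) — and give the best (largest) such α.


α = (27 + 28*π^2)/(7*(9 + 4*π^2))

Coercivity of a(·,·) on H^1_0(0, 3/2) means a(u, u) ≥ α ||u||_{H^1}² for every u ∈ H^1_0.
The interval has length L = 3/2, and Poincaré/coercivity depend only on L. Here a(u, u) = ∫(u')² + (3/7)·∫u².
Here 0 < c = 3/7 < 1. The condition a(u,u) ≥ α||u||_{H^1}² reads (1−α)∫(u')² ≥ (α−c)∫u². Any admissible α is ≤ 1 (rapidly oscillating u have ∫u²/∫(u')² → 0), and α = 1 would force 0 ≥ (1−c)∫u², impossible since c < 1; so 1−α > 0. By the sharp Poincaré inequality on H^1_0 of an interval of length L, ∫(u')² ≥ (π/L)²∫u² with equality for the first sine mode sin(π(x−x₀)/L) (x₀ the left endpoint), so the inequality holds for all u iff (1−α)(π/L)² ≥ α − c, i.e. α ≤ ((π/L)² + c)/((π/L)² + 1) = (1 + c(L/π)²)/(1 + (L/π)²). With (π/L)² = 4*π^2/9 and c = 3/7, the largest admissible constant is α = ((π/L)² + c)/((π/L)² + 1).
Simplifying, α = (27 + 28*π^2)/(7*(9 + 4*π^2)).


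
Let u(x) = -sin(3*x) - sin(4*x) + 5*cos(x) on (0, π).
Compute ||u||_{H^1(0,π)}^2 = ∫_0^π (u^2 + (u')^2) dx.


||u||_{H^1(0,π)}^2 = -32/3 + 77*π/2

u'(x) = -5*sin(x) - 3*cos(3*x) - 4*cos(4*x).
Expand u² and (u')² and integrate term by term on (0, π), using: for integers n ≥ 1, ∫_0^π sin²(nx) dx = ∫_0^π cos²(nx) dx = π/2; for n ≠ n', ∫_0^π sin(nx)sin(n'x) dx = ∫_0^π cos(nx)cos(n'x) dx = 0; and by product-to-sum, ∫_0^π sin(nx)cos(n'x) dx = ½∫_0^π [sin((n+n')x) + sin((n−n')x)] dx, which is 0 when n+n' is even and 2n/(n²−n'²) when n+n' is odd (it need not vanish on (0, π)).
  u² squared terms: (-1)²·∫sin(3x)² dx = 1·π/2 = π/2;  (-1)²·∫sin(4x)² dx = 1·π/2 = π/2;  (5)²·∫cos(x)² dx = 25·π/2 = 25*π/2.
  u² cross terms: 2·(-1)·(-1)·∫sin(3x)·sin(4x) dx = 2·(0) = 0;  2·(-1)·(5)·∫sin(3x)·cos(x) dx = -10·(0) = 0;  2·(-1)·(5)·∫sin(4x)·cos(x) dx = -10·(8/15) = -16/3.
  So ∫_0^π u² dx = π/2 + π/2 + 25*π/2 + 0 + 0 − 16/3 = -16/3 + 27*π/2.
  (u')² squared terms: (-5)²·∫sin(x)² dx = 25·π/2 = 25*π/2;  (-4)²·∫cos(4x)² dx = 16·π/2 = 8*π;  (-3)²·∫cos(3x)² dx = 9·π/2 = 9*π/2.
  (u')² cross terms: 2·(-5)·(-4)·∫sin(x)·cos(4x) dx = 40·(-2/15) = -16/3;  2·(-5)·(-3)·∫sin(x)·cos(3x) dx = 30·(0) = 0;  2·(-4)·(-3)·∫cos(4x)·cos(3x) dx = 24·(0) = 0.
  So ∫_0^π (u')² dx = 25*π/2 + 8*π + 9*π/2 − 16/3 + 0 + 0 = -16/3 + 25*π.
||u||_{H^1}^2 = (-16/3 + 27*π/2) + (-16/3 + 25*π) = -32/3 + 77*π/2.
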